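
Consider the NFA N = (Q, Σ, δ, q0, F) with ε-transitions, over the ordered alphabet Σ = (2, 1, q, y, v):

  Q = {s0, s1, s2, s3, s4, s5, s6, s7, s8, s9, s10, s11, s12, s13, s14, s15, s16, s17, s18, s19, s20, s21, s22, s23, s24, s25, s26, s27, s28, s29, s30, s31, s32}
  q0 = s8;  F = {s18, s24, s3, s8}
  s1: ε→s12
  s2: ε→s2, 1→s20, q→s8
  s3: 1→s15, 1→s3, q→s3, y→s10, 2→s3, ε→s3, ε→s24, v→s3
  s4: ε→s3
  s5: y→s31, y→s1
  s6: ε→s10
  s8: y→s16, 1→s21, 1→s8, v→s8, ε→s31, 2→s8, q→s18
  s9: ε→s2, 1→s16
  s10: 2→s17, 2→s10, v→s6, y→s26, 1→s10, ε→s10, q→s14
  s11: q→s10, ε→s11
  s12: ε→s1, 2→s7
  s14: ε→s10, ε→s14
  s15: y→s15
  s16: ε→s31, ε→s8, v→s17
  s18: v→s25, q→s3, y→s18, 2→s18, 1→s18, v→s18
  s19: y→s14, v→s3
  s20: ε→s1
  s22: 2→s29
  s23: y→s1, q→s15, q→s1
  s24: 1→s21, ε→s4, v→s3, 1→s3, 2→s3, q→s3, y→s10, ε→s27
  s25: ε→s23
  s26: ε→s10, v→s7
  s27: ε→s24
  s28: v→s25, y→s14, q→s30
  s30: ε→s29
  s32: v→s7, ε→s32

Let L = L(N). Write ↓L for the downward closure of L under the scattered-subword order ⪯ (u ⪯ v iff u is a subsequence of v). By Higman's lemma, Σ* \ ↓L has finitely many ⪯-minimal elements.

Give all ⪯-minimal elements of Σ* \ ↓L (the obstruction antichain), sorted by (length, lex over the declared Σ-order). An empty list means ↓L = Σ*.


|Q|=33, |F|=4, |δ|=73 (23 ε).
min D↑ (4 st, q0=0, F={3}): 0:2→0,1→0,q→1,y→0,v→0 1:2→1,1→1,q→2,y→1,v→1 2:2→2,1→2,q→2,y→3,v→2 3:2→3,1→3,q→3,y→3,v→3 [Hopcroft].
'qqy': N↓-sim [20, 17, 14, 7] end={s10,s14,s15,s17,s26,s6,s7} ∉↓L; 3/3 single-dels accept.
1 words, ⪯-incomp.

min(Σ*\↓L) = [qqy].


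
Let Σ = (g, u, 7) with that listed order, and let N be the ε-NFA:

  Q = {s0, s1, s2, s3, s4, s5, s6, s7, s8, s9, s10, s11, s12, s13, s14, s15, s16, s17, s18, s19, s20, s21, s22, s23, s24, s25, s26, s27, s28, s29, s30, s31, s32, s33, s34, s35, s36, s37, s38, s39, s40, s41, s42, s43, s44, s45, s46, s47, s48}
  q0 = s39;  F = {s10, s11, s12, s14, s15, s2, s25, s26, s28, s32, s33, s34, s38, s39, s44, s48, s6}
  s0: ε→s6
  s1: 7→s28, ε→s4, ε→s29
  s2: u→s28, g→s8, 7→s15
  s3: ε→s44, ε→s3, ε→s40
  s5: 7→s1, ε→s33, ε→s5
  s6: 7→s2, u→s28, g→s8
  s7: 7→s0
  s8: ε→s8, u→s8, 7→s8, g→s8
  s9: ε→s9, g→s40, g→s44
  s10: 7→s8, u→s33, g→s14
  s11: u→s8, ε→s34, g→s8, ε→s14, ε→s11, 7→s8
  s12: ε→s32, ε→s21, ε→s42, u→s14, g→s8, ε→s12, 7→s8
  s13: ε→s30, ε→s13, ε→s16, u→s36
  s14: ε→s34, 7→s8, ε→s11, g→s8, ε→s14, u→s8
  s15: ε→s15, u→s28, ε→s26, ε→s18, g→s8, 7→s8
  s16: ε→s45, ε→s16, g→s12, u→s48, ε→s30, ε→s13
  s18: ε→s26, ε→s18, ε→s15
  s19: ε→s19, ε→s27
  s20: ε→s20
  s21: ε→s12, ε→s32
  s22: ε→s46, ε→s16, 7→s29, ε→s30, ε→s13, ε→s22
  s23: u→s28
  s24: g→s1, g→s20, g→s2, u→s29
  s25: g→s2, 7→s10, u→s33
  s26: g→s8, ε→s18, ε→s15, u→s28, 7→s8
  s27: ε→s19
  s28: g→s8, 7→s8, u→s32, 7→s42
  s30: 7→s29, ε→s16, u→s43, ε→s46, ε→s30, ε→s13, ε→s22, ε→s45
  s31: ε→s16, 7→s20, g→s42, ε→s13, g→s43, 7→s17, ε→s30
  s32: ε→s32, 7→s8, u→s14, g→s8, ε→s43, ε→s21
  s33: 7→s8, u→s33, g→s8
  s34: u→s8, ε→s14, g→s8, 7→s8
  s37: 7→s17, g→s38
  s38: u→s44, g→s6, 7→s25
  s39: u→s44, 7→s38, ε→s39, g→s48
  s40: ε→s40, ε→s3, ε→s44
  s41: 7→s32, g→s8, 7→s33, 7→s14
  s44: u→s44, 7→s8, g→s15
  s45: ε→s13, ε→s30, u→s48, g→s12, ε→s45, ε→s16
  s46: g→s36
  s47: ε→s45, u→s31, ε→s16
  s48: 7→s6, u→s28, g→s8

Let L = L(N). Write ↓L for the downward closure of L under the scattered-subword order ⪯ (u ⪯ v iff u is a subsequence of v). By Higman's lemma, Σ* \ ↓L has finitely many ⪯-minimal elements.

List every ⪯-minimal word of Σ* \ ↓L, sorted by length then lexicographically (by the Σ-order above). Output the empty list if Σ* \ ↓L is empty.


|Q|=49, |F|=17, |δ|=154 (69 ε).
min D↑ (14 st, q0=0, F={4}): 0:g→1,u→2,7→3 1:g→4,u→5,7→6 2:g→7,u→2,7→4 3:g→6,u→2,7→8 4:g→4,u→4,7→4 5:g→4,u→9,7→4 6:g→4,u→5,7→10 7:g→4,u→5,7→4 8:g→10,u→11,7→12 9:g→4,u→13,7→4 10:g→4,u→5,7→7 11:g→4,u→11,7→4 12:g→13,u→11,7→4 13:g→4,u→4,7→4.
'gg': |S_i|=[22, 16, 1] end={s8} — reject; 2/2 single-dels accept.
'u7': N↓-sim [22, 15, 2] end={s42,s8} — reject; 2/2 deletions ∈↓L.
'77ug': |S_i|=[22, 20, 17, 11, 1] end={s8} rej; 4/4 deletions ∈↓L.
'7777': N↓-sim [22, 20, 17, 15, 2] end={s42,s8} ∉↓L; 4/4 del acc.
'guuuu': |S_i|=[22, 16, 10, 9, 4, 1] end={s8} — reject; 5/5 deletions ∈↓L.
'777gu': |S_i|=[22, 20, 17, 15, 4, 1] end={s8} rej; 5/5 deletions ∈↓L.
6 minimals (antichain).

Antichain: [gg, u7, 77ug, 7777, guuuu, 777gu].


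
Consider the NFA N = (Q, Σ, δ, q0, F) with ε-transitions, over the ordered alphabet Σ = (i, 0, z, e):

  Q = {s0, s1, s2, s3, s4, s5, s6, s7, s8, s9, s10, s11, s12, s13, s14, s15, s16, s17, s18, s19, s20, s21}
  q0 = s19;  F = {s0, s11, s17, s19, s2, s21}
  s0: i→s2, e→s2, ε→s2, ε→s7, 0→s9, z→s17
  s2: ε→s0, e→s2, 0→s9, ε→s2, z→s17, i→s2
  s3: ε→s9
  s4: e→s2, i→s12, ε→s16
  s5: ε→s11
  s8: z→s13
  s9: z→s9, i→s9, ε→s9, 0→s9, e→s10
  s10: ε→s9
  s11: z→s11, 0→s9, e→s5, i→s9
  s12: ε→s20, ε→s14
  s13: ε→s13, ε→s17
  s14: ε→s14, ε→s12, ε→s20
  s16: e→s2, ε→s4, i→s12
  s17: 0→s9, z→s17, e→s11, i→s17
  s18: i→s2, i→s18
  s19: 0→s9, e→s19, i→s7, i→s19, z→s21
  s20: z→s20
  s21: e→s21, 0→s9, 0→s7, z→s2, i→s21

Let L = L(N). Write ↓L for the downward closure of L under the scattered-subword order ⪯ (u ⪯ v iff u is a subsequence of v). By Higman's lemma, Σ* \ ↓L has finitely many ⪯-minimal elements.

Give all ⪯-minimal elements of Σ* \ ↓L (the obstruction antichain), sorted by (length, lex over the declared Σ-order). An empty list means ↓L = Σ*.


|Q|=22, |F|=6, |δ|=55 (17 ε).
min D↑ (6 st, q0=0, F={1}): 0:i→0,0→1,z→2,e→0 1:i→1,0→1,z→1,e→1 2:i→2,0→1,z→3,e→2 3:i→3,0→1,z→4,e→3 4:i→4,0→1,z→4,e→5 5:i→1,0→1,z→5,e→5.
'0': N↓-sim [10, 3] end={s10,s7,s9} — reject; 1/1 single-dels accept.
'zzzei': N↓-sim [10, 9, 8, 5, 4, 2] end={s10,s9} rej; 5/5 del acc.
2 minimals (antichain).

min(Σ*\↓L) = [0, zzzei].


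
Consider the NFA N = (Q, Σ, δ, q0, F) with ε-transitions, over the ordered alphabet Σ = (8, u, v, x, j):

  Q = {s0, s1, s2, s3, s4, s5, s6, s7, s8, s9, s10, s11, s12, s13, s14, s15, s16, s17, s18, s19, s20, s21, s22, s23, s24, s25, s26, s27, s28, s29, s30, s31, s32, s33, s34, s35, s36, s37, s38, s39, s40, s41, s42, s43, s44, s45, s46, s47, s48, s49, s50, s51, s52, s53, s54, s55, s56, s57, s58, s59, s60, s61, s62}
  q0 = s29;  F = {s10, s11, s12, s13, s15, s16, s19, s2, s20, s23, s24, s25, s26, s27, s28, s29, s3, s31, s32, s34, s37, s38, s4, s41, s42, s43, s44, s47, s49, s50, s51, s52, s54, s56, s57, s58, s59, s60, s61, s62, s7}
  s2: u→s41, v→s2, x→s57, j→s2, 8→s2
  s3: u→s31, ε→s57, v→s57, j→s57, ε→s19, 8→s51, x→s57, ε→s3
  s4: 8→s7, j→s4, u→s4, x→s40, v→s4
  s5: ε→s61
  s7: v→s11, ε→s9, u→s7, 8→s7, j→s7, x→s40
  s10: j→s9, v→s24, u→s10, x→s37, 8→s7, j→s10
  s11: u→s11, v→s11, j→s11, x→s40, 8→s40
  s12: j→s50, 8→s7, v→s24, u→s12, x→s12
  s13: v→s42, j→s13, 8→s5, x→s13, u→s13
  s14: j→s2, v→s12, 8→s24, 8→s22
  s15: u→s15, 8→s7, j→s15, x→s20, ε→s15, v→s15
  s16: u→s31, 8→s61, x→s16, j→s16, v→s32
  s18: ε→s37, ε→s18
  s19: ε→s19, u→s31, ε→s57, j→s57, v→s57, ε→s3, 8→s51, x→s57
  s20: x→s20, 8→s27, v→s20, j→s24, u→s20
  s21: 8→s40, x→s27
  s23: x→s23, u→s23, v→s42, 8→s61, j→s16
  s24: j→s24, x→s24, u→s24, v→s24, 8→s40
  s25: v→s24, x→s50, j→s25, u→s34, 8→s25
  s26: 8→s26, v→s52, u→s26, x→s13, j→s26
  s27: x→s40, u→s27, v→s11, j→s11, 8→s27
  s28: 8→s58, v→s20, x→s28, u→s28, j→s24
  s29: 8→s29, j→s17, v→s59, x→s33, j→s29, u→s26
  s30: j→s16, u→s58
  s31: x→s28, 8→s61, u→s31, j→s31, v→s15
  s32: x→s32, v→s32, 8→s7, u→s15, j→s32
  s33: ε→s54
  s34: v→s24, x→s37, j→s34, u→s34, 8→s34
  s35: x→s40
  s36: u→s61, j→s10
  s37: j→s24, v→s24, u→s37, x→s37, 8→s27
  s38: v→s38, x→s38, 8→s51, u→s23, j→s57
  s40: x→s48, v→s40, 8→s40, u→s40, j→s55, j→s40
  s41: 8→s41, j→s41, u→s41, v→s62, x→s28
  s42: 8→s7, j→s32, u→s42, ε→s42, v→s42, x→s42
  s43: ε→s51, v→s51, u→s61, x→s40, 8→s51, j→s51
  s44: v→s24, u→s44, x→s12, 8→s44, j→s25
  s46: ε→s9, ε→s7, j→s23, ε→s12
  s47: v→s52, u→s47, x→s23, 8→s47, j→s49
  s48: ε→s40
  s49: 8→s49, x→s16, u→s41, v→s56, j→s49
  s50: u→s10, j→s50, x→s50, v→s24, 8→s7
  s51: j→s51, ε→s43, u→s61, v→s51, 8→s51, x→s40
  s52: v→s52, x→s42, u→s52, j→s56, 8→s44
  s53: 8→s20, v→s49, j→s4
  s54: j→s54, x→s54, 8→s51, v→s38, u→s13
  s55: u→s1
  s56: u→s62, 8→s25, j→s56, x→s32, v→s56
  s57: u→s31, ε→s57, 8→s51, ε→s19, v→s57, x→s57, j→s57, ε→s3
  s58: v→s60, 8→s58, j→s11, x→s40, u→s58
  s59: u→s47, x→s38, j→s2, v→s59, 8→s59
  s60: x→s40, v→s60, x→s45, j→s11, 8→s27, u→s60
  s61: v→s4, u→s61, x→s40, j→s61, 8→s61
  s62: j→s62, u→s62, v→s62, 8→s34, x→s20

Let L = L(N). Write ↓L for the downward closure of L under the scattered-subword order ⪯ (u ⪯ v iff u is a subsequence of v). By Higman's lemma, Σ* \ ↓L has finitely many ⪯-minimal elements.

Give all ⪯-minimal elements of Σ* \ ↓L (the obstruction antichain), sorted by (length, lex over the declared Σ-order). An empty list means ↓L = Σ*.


Antichain: [x8x, uv8v8, vjuxj8].

|Q|=63, |F|=41, |δ|=252 (22 ε).
min D↑ (39 st, q0=0, F={18}): 0:8→0,u→1,v→2,x→3,j→0 1:8→1,u→1,v→4,x→5,j→1 2:8→2,u→6,v→2,x→7,j→8 3:8→9,u→5,v→7,x→3,j→3 4:8→10,u→4,v→4,x→11,j→12 5:8→13,u→5,v→11,x→5,j→5 6:8→6,u→6,v→4,x→14,j→15 7:8→9,u→14,v→7,x→7,j→16 8:8→8,u→17,v→8,x→16,j→8 9:8→9,u→13,v→9,x→18,j→9 10:8→10,u→10,v→19,x→20,j→21 11:8→22,u→11,v→11,x→11,j→23 12:8→21,u→24,v→12,x→23,j→12 13:8→13,u→13,v→25,x→18,j→13 14:8→13,u→14,v→11,x→14,j→26 15:8→15,u→17,v→12,x→26,j→15 16:8→9,u→27,v→16,x→16,j→16 17:8→17,u→17,v→24,x→28,j→17 18:8→18,u→18,v→18,x→18,j→18 19:8→18,u→19,v→19,x→19,j→19 20:8→22,u→20,v→19,x→20,j→29 21:8→21,u→30,v→19,x→29,j→21 22:8→22,u→22,v→31,x→18,j→22 23:8→22,u→32,v→23,x→23,j→23 24:8→30,u→24,v→24,x→33,j→24 25:8→22,u→25,v→25,x→18,j→25 26:8→13,u→27,v→23,x→26,j→26 27:8→13,u→27,v→32,x→28,j→27 28:8→34,u→28,v→33,x→28,j→19 29:8→22,u→35,v→19,x→29,j→29 30:8→30,u→30,v→19,x→36,j→30 31:8→18,u→31,v→31,x→18,j→31 32:8→22,u→32,v→32,x→33,j→32 33:8→37,u→33,v→33,x→33,j→19 34:8→34,u→34,v→38,x→18,j→31 35:8→22,u→35,v→19,x→36,j→35 36:8→37,u→36,v→19,x→36,j→19 37:8→37,u→37,v→31,x→18,j→31 38:8→37,u→38,v→38,x→18,j→31.
'x8x': run [50, 36, 16, 5] end={s1,s40,s45,s48,s55} — reject; 3/3 deletions ∈↓L.
'uv8v8': |S_i|=[50, 38, 26, 16, 6, 4] end={s1,s40,s48,s55} — reject; 5/5 single-dels accept.
'vjuxj8': |S_i|=[50, 43, 35, 23, 13, 6, 4] end={s1,s40,s48,s55} ∉↓L; 6/6 deletions ∈↓L.
3 obstructions.


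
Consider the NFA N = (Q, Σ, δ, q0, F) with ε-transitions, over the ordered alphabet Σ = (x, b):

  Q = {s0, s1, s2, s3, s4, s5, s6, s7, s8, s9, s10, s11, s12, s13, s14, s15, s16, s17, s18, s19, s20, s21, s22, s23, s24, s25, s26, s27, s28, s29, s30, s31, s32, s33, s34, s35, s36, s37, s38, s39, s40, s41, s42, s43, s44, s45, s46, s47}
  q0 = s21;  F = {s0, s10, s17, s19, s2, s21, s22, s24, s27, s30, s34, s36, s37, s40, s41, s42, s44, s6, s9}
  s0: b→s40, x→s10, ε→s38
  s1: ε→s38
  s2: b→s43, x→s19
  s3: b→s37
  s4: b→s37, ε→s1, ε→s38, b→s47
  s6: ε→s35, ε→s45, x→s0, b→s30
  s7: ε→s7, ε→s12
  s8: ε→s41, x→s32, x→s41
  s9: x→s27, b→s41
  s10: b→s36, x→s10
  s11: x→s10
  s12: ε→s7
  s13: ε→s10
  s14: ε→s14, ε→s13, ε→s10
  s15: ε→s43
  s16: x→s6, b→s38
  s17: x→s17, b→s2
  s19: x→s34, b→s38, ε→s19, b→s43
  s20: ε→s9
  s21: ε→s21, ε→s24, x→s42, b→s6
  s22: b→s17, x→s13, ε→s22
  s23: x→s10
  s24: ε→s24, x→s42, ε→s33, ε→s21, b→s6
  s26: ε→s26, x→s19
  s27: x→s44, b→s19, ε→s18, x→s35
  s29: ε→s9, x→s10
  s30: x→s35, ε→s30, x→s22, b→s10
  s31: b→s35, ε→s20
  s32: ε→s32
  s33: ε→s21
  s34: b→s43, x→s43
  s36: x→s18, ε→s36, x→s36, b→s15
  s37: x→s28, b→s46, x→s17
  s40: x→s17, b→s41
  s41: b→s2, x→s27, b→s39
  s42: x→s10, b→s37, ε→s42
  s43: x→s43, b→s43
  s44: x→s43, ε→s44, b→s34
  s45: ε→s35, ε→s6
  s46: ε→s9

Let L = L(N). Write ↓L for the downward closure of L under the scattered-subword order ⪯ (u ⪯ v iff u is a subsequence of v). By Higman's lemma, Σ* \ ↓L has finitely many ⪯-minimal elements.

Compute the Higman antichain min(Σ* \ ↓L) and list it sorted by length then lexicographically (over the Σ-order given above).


A = [xxbb, bbbbb, xbbxxx].

|Q|=48, |F|=19, |δ|=94 (36 ε).
min D↑ (19 st, q0=0, F={12}): 0:x→1,b→2 1:x→3,b→4 2:x→5,b→6 3:x→3,b→7 4:x→8,b→9 5:x→3,b→10 6:x→11,b→3 7:x→7,b→12 8:x→8,b→13 9:x→14,b→15 10:x→8,b→15 11:x→3,b→8 12:x→12,b→12 13:x→16,b→12 14:x→17,b→16 15:x→14,b→13 16:x→18,b→12 17:x→12,b→18 18:x→12,b→12 (ε-aug+det+¬).
'xxbb': run [30, 24, 15, 8, 3] end={s15,s38,s43} — reject; 4/4 del acc.
'bbbbb': |S_i|=[30, 26, 21, 15, 9, 3] end={s15,s38,s43} — reject; 5/5 del acc.
'xbbxxx': run [30, 24, 19, 14, 8, 4, 1] end={s43} rej; 6/6 single-dels accept.
3 obstructions.


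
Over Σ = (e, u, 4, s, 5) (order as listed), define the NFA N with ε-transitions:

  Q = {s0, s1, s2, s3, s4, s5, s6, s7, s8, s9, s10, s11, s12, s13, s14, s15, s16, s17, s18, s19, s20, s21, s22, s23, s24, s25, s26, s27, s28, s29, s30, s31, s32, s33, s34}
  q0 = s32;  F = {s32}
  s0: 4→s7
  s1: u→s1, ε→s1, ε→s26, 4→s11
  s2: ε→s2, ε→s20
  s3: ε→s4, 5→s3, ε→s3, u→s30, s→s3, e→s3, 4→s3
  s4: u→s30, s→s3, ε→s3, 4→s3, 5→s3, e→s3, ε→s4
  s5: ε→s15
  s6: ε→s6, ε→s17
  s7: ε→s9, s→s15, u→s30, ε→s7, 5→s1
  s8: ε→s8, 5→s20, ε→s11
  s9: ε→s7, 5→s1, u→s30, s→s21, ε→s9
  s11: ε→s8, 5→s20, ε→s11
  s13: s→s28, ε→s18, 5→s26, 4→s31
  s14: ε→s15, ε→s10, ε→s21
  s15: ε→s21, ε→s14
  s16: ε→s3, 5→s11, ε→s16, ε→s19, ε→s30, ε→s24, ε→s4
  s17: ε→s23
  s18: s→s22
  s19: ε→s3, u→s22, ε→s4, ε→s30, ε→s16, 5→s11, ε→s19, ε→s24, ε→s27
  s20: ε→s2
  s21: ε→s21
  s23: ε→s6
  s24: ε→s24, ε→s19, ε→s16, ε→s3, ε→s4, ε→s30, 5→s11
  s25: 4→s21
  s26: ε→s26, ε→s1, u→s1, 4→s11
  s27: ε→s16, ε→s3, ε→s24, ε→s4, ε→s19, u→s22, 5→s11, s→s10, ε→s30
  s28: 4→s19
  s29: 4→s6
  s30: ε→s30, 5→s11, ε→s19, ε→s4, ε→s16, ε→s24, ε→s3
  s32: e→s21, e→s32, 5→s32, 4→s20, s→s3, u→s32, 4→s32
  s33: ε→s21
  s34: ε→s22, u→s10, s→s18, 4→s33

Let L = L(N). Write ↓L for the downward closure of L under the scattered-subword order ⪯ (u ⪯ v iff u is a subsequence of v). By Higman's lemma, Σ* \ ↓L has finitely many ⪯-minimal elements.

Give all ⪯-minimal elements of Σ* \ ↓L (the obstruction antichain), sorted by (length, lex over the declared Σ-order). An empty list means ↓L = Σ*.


|Q|=35, |F|=1, |δ|=112 (64 ε).
min D↑ (2 st, q0=0, F={1}): 0:e→0,u→0,4→0,s→1,5→0 1:e→1,u→1,4→1,s→1,5→1 (ε-aug+det+¬).
's': N↓-sim [15, 13] end={s10,s11,s16,s19,s2,s20,s22,s24,s27,s3,s30,s4,…} ∉↓L; 1/1 del acc.
1 obstructions.

Antichain: [s].


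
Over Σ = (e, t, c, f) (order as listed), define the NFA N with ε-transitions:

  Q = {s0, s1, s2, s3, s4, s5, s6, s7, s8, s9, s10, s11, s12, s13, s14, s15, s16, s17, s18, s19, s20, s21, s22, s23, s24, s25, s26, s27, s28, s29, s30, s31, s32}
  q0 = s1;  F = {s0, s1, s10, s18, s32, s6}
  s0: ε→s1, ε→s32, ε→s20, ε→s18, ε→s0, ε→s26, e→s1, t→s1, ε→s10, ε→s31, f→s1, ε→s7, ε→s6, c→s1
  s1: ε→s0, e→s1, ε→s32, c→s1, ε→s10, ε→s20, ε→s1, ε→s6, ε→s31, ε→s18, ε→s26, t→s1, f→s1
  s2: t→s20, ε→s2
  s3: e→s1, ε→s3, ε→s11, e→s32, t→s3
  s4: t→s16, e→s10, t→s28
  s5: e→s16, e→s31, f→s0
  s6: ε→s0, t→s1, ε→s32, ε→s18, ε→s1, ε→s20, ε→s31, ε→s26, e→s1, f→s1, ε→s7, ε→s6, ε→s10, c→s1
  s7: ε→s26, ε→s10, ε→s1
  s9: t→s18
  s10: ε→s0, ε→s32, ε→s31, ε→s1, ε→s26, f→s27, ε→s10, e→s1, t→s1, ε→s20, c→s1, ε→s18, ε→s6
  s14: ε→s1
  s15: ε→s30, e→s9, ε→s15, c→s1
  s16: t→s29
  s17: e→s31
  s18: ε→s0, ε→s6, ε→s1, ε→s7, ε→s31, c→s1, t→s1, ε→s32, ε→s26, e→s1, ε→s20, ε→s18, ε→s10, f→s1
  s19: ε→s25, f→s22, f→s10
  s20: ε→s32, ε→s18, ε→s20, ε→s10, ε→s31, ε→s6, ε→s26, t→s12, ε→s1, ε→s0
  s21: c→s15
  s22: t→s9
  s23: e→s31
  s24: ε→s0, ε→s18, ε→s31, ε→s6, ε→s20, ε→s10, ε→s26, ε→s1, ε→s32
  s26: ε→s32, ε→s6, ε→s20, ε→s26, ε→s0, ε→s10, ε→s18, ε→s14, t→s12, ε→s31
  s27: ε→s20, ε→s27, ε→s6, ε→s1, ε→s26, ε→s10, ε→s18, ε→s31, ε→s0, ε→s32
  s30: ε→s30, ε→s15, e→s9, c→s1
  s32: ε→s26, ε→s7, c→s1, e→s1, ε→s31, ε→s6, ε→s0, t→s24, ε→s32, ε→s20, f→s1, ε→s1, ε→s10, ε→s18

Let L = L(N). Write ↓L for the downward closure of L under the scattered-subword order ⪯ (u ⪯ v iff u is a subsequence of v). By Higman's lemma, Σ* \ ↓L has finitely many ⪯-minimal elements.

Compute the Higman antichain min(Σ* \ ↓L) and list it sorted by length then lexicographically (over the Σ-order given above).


min(Σ*\↓L) = [].

|Q|=33, |F|=6, |δ|=155 (107 ε).
min D↑ (1 st, q0=0, F={}): 0:e→0,t→0,c→0,f→0 [Hopcroft].
L(D↑) = ∅; no obstructions.


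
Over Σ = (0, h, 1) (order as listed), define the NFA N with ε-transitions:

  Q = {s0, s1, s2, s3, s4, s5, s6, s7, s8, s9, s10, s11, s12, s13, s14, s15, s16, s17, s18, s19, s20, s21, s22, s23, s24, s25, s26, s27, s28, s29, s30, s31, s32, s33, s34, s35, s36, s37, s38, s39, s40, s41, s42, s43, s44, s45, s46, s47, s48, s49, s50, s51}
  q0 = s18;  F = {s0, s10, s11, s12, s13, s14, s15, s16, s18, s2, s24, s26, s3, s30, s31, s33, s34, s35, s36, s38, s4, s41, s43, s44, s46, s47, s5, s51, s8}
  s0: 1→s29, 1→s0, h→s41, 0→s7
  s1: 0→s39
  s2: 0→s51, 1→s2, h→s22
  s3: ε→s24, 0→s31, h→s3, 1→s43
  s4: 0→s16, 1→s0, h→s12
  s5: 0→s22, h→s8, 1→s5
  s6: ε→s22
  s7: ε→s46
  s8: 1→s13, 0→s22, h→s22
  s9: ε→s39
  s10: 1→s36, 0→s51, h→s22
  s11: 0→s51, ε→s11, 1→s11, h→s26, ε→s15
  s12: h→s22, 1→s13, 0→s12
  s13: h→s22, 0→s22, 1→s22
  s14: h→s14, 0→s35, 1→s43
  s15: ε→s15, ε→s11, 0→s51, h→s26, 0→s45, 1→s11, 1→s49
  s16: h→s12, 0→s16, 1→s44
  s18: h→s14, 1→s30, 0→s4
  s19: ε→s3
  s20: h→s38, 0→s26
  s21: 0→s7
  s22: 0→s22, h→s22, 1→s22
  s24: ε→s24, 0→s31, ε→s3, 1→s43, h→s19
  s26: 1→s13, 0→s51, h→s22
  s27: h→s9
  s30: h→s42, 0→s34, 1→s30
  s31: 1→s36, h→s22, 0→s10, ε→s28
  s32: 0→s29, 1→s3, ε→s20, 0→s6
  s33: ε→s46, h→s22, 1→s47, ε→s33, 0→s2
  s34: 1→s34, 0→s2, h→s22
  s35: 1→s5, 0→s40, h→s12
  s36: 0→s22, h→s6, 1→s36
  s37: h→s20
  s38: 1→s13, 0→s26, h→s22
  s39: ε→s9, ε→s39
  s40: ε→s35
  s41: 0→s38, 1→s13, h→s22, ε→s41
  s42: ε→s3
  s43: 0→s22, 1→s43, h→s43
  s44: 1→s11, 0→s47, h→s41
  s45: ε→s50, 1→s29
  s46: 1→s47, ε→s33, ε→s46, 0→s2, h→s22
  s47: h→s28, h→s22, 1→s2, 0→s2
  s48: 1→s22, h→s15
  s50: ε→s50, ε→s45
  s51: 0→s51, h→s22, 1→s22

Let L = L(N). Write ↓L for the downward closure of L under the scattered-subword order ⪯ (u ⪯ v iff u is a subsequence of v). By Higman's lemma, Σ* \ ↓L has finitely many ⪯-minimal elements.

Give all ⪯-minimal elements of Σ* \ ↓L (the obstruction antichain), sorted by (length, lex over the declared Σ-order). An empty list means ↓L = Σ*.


|Q|=52, |F|=29, |δ|=131 (25 ε).
min D↑ (27 st, q0=0, F={12}): 0:0→1,h→2,1→3 1:0→4,h→5,1→6 2:0→7,h→2,1→8 3:0→9,h→10,1→3 4:0→4,h→5,1→11 5:0→5,h→12,1→13 6:0→14,h→15,1→6 7:0→7,h→5,1→16 8:0→12,h→8,1→8 9:0→17,h→12,1→9 10:0→18,h→10,1→8 11:0→19,h→15,1→20 12:0→12,h→12,1→12 13:0→12,h→12,1→12 14:0→17,h→12,1→19 15:0→21,h→12,1→13 16:0→12,h→22,1→16 17:0→23,h→12,1→17 18:0→24,h→12,1→25 19:0→17,h→12,1→17 20:0→23,h→26,1→20 21:0→26,h→12,1→13 22:0→12,h→12,1→13 23:0→23,h→12,1→12 24:0→23,h→12,1→25 25:0→12,h→12,1→25 26:0→23,h→12,1→13 (ε-aug+det+¬).
'0hh': |S_i|=[40, 32, 10, 1] end={s22} rej; 3/3 del acc.
'h10': run [40, 22, 7, 1] end={s22} ∉↓L; 3/3 del acc.
'10h': |S_i|=[40, 33, 19, 3] end={s22,s28,s6} rej; 3/3 deletions ∈↓L.
'0h11': N↓-sim [40, 32, 10, 2, 1] end={s22} ∉↓L; 4/4 single-dels accept.
'10001': run [40, 33, 19, 8, 2, 1] end={s22} rej; 5/5 del acc.
'001101': run [40, 32, 28, 20, 15, 5, 2] end={s22,s29} rej; 6/6 del acc.
6 obstructions.

A = [0hh, h10, 10h, 0h11, 10001, 001101].


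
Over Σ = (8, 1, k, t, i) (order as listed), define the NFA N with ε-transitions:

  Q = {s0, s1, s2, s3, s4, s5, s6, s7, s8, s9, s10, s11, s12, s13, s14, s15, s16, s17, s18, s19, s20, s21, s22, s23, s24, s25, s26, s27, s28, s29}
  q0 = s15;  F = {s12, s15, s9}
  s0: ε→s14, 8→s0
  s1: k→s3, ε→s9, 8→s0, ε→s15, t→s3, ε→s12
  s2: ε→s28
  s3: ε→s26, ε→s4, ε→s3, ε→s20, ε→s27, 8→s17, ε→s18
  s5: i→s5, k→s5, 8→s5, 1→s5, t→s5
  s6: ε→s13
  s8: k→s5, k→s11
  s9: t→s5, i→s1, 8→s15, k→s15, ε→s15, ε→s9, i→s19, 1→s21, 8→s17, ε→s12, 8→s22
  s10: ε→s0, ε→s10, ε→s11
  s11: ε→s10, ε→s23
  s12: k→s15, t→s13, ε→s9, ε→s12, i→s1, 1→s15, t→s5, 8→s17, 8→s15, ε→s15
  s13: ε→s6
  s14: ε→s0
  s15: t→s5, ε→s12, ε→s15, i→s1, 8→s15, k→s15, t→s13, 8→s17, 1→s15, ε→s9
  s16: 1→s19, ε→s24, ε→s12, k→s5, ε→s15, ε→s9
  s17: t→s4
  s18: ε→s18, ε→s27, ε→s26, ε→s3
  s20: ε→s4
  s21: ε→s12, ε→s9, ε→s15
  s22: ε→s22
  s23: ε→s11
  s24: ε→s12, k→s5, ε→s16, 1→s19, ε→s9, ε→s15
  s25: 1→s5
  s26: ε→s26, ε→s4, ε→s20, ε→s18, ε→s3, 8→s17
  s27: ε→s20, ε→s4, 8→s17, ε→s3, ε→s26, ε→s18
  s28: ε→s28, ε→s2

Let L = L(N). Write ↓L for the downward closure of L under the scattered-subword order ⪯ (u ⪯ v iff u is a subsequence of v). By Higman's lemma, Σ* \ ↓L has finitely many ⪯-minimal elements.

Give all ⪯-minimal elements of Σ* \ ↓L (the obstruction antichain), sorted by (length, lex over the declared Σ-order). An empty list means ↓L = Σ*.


A = [t].

|Q|=30, |F|=3, |δ|=100 (58 ε).
min D↑ (2 st, q0=0, F={1}): 0:8→0,1→0,k→0,t→1,i→0 1:8→1,1→1,k→1,t→1,i→1 (ε-aug+det+¬).
't': N↓-sim [19, 10] end={s13,s17,s18,s20,s26,s27,s3,s4,s5,s6} — reject; 1/1 single-dels accept.
1 words, ⪯-incomp.


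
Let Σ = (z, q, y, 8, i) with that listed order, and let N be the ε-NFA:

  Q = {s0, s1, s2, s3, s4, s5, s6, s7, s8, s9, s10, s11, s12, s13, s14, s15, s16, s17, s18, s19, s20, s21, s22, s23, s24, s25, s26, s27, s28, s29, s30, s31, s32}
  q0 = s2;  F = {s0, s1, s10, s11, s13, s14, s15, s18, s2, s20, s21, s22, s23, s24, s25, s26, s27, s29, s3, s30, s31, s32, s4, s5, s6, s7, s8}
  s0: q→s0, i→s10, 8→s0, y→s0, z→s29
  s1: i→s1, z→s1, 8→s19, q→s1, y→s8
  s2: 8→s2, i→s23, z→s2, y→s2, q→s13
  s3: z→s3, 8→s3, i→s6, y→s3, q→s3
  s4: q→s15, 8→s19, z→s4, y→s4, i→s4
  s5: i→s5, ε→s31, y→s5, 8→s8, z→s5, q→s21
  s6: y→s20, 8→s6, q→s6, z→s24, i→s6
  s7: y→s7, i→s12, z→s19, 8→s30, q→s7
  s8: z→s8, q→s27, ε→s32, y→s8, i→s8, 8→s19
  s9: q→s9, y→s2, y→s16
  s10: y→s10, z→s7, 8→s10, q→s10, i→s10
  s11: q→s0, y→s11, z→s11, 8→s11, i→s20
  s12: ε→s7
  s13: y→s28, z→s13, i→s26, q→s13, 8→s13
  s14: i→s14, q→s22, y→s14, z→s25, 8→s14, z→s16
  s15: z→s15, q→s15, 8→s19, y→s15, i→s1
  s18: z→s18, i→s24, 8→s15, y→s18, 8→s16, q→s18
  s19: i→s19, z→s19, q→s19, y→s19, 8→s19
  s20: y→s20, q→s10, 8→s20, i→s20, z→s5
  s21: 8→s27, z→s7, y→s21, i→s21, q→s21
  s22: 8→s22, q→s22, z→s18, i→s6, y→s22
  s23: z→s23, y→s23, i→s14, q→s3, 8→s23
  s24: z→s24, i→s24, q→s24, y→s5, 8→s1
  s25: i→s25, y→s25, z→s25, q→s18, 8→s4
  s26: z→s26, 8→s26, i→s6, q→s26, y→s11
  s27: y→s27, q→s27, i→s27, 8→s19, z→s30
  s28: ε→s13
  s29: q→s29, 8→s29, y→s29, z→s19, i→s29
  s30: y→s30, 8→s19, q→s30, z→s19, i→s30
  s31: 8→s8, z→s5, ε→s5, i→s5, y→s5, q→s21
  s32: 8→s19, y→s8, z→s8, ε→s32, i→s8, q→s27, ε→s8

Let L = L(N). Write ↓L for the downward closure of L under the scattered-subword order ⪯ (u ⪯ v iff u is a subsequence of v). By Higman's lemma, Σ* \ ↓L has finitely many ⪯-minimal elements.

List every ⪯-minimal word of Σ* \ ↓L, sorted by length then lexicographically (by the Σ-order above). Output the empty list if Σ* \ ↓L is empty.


Antichain: [iiz88, qiyqzz].

|Q|=33, |F|=27, |δ|=152 (7 ε).
min D↑ (26 st, q0=0, F={20}): 0:z→0,q→1,y→0,8→0,i→2 1:z→1,q→1,y→1,8→1,i→3 2:z→2,q→4,y→2,8→2,i→5 3:z→3,q→3,y→6,8→3,i→7 4:z→4,q→4,y→4,8→4,i→7 5:z→8,q→9,y→5,8→5,i→5 6:z→6,q→10,y→6,8→6,i→11 7:z→12,q→7,y→11,8→7,i→7 8:z→8,q→13,y→8,8→14,i→8 9:z→13,q→9,y→9,8→9,i→7 10:z→15,q→10,y→10,8→10,i→16 11:z→17,q→16,y→11,8→11,i→11 12:z→12,q→12,y→17,8→18,i→12 13:z→13,q→13,y→13,8→19,i→12 14:z→14,q→19,y→14,8→20,i→14 15:z→20,q→15,y→15,8→15,i→15 16:z→21,q→16,y→16,8→16,i→16 17:z→17,q→22,y→17,8→23,i→17 18:z→18,q→18,y→23,8→20,i→18 19:z→19,q→19,y→19,8→20,i→18 20:z→20,q→20,y→20,8→20,i→20 21:z→20,q→21,y→21,8→24,i→21 22:z→21,q→22,y→22,8→25,i→22 23:z→23,q→25,y→23,8→20,i→23 24:z→20,q→24,y→24,8→20,i→24 25:z→24,q→25,y→25,8→20,i→25 [Hopcroft].
'iiz88': run [31, 28, 23, 17, 9, 1] end={s19} rej; 5/5 del acc.
'qiyqzz': N↓-sim [31, 26, 19, 15, 9, 5, 1] end={s19} — reject; 6/6 del acc.
2 minimals (antichain).


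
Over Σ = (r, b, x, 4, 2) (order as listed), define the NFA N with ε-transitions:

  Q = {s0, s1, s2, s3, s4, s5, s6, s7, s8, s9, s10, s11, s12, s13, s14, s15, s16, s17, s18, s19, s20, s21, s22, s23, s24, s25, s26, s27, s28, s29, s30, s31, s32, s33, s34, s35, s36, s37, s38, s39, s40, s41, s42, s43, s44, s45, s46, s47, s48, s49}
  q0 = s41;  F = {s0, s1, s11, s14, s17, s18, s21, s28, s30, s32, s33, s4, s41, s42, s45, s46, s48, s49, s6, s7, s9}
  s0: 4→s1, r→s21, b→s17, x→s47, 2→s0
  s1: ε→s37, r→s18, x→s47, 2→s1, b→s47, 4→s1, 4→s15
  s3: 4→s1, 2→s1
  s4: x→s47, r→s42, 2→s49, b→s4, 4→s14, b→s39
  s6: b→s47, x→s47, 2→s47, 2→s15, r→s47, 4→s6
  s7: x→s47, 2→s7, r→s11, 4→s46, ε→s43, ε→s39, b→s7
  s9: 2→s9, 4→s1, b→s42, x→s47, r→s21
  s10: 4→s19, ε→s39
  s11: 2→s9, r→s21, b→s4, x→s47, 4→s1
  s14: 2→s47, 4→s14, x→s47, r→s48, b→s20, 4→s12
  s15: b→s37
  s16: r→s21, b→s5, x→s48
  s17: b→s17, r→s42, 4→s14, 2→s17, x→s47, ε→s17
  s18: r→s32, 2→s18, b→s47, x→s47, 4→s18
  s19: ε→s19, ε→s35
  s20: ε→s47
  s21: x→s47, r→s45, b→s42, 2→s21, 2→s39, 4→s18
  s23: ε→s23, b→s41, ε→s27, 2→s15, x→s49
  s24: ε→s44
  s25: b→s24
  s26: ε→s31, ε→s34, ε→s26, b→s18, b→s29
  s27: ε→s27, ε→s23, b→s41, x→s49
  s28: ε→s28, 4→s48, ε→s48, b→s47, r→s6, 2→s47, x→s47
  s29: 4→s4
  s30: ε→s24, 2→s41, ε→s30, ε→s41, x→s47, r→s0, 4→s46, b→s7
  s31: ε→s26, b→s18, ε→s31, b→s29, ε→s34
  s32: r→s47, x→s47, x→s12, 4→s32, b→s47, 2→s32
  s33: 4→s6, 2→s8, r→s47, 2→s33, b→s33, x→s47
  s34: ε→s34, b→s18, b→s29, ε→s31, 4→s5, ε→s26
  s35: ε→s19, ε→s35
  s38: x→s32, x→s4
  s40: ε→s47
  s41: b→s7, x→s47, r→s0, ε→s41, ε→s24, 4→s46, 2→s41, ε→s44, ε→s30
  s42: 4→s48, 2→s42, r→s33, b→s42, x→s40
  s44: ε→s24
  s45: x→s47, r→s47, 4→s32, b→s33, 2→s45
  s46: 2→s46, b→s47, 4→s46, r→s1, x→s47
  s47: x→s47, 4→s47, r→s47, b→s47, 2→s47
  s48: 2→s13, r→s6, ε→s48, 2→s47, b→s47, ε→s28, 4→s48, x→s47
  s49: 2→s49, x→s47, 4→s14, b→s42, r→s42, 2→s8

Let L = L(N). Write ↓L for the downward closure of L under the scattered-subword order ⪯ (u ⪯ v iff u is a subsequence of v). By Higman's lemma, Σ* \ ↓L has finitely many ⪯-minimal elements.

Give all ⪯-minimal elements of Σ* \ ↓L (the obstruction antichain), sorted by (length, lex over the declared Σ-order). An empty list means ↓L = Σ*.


|Q|=50, |F|=21, |δ|=179 (37 ε).
min D↑ (20 st, q0=0, F={3}): 0:r→1,b→2,x→3,4→4,2→0 1:r→5,b→6,x→3,4→7,2→1 2:r→8,b→2,x→3,4→4,2→2 3:r→3,b→3,x→3,4→3,2→3 4:r→7,b→3,x→3,4→4,2→4 5:r→9,b→10,x→3,4→11,2→5 6:r→10,b→6,x→3,4→12,2→6 7:r→11,b→3,x→3,4→7,2→7 8:r→5,b→13,x→3,4→7,2→14 9:r→3,b→15,x→3,4→16,2→9 10:r→15,b→10,x→3,4→17,2→10 11:r→16,b→3,x→3,4→11,2→11 12:r→17,b→3,x→3,4→12,2→3 13:r→10,b→13,x→3,4→12,2→18 14:r→5,b→10,x→3,4→7,2→14 15:r→3,b→15,x→3,4→19,2→15 16:r→3,b→3,x→3,4→16,2→16 17:r→19,b→3,x→3,4→17,2→3 18:r→10,b→10,x→3,4→12,2→18 19:r→3,b→3,x→3,4→19,2→3 [Hopcroft].
'x': N↓-sim [33, 3] end={s12,s40,s47} rej; 1/1 deletions ∈↓L.
'4b': |S_i|=[33, 14, 3] end={s20,s37,s47} — reject; 2/2 deletions ∈↓L.
'rrrr': N↓-sim [33, 26, 17, 9, 1] end={s47} rej; 4/4 del acc.
'rb42': N↓-sim [33, 26, 18, 10, 4] end={s13,s15,s37,s47} ∉↓L; 4/4 single-dels accept.
'br2brr': N↓-sim [33, 28, 24, 22, 12, 6, 1] end={s47} rej; 6/6 del acc.
5 words, ⪯-incomp.

A = [x, 4b, rrrr, rb42, br2brr].


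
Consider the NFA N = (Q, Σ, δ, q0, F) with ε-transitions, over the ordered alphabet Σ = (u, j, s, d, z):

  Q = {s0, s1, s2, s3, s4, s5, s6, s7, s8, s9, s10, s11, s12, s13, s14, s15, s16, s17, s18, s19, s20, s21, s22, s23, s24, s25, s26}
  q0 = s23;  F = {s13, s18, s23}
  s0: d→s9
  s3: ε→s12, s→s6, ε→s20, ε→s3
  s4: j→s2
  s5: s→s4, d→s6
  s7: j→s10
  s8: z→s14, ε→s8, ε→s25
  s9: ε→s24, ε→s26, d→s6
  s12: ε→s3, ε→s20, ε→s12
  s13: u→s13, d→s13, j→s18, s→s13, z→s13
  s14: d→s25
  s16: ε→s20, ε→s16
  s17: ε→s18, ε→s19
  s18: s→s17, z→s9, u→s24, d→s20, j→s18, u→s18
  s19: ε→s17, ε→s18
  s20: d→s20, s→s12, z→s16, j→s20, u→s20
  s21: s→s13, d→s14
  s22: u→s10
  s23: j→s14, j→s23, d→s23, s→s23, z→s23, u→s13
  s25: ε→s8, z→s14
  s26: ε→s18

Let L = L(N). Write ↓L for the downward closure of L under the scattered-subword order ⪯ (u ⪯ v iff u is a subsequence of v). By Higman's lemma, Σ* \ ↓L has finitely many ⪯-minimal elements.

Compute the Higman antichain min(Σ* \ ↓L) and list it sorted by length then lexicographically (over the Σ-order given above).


Antichain: [ujd].

|Q|=27, |F|=3, |δ|=53 (18 ε).
min D↑ (4 st, q0=0, F={3}): 0:u→1,j→0,s→0,d→0,z→0 1:u→1,j→2,s→1,d→1,z→1 2:u→2,j→2,s→2,d→3,z→2 3:u→3,j→3,s→3,d→3,z→3.
'ujd': N↓-sim [16, 12, 11, 5] end={s12,s16,s20,s3,s6} ∉↓L; 3/3 single-dels accept.
1 obstructions.


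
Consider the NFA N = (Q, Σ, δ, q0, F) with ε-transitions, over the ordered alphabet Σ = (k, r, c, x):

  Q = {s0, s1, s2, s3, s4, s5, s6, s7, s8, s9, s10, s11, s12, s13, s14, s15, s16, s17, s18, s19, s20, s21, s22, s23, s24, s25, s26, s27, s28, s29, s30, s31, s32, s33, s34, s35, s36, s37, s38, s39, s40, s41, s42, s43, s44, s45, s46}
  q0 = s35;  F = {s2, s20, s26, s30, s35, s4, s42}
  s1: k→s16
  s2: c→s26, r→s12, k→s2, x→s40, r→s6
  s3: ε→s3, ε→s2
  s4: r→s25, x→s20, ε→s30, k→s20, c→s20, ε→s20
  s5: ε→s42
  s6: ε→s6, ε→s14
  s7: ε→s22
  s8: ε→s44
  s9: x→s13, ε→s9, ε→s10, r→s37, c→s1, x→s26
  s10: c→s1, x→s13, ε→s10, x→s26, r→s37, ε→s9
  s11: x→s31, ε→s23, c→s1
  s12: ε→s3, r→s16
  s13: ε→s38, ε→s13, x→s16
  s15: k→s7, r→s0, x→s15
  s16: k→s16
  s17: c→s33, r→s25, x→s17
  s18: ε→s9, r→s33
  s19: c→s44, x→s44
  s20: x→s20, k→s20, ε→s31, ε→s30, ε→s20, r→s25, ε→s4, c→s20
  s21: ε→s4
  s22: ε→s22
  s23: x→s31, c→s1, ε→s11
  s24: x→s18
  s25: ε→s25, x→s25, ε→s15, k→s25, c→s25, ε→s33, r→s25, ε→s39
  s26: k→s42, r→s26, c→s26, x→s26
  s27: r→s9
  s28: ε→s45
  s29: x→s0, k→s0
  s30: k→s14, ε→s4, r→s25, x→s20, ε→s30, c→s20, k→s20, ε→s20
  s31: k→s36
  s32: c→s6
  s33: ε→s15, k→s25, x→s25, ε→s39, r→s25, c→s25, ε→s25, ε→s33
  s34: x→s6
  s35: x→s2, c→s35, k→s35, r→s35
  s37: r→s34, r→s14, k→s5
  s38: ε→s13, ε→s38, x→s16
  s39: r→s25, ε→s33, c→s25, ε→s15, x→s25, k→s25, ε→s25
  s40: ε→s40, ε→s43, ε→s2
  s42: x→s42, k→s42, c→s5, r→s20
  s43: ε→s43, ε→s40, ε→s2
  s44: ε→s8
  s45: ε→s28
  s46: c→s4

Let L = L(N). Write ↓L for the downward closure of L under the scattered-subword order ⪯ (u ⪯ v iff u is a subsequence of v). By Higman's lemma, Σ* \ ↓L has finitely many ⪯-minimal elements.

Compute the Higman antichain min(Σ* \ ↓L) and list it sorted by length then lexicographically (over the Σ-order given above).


min(Σ*\↓L) = [xckrr].

|Q|=47, |F|=7, |δ|=129 (50 ε).
min D↑ (6 st, q0=0, F={5}): 0:k→0,r→0,c→0,x→1 1:k→1,r→1,c→2,x→1 2:k→3,r→2,c→2,x→2 3:k→3,r→4,c→3,x→3 4:k→4,r→5,c→4,x→4 5:k→5,r→5,c→5,x→5.
'xckrr': N↓-sim [24, 23, 16, 15, 13, 7] end={s0,s15,s22,s25,s33,s39,s7} rej; 5/5 single-dels accept.
1 words, ⪯-incomp.


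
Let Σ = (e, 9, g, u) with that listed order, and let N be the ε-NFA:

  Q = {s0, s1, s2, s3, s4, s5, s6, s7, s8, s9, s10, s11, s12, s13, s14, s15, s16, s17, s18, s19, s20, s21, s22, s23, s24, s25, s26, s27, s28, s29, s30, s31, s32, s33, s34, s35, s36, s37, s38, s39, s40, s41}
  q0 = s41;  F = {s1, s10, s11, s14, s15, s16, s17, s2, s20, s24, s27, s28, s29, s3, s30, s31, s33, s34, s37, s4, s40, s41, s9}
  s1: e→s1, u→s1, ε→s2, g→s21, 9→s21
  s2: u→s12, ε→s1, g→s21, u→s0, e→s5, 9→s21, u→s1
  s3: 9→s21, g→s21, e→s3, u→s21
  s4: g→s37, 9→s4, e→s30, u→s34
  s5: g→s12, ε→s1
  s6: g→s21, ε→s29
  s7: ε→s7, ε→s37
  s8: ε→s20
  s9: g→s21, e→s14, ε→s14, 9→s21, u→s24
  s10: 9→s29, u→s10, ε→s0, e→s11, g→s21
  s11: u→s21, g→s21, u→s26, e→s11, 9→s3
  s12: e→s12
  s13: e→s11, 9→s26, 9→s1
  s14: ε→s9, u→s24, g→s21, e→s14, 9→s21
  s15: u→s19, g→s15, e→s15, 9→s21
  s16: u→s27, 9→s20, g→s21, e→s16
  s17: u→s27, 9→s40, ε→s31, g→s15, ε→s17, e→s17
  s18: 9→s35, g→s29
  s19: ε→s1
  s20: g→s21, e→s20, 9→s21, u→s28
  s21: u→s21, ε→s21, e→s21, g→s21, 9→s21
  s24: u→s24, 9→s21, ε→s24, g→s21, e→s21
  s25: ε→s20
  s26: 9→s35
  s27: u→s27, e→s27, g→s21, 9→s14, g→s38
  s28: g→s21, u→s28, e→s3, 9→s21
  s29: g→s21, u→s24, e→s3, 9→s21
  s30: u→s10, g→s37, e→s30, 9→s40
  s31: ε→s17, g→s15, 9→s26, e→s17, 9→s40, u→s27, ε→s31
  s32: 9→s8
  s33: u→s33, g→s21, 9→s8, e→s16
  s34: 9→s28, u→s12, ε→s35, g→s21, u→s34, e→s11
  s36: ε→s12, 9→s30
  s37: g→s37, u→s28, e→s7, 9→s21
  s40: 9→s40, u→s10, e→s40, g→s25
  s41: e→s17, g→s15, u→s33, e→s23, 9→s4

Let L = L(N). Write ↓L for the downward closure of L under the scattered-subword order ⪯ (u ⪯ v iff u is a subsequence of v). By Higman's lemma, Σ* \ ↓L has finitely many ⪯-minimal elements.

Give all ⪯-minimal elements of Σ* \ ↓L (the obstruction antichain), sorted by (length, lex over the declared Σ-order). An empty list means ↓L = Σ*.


A = [g9, ug, u99, e9gg, 9ueu, eu9ue].

|Q|=42, |F|=23, |δ|=134 (20 ε).
min D↑ (21 st, q0=0, F={10}): 0:e→1,9→2,g→3,u→4 1:e→1,9→5,g→3,u→6 2:e→7,9→2,g→8,u→9 3:e→3,9→10,g→3,u→11 4:e→12,9→13,g→10,u→4 5:e→5,9→5,g→13,u→14 6:e→6,9→15,g→10,u→6 7:e→7,9→5,g→8,u→14 8:e→8,9→10,g→8,u→16 9:e→17,9→16,g→10,u→9 10:e→10,9→10,g→10,u→10 11:e→11,9→10,g→10,u→11 12:e→12,9→13,g→10,u→6 13:e→13,9→10,g→10,u→16 14:e→17,9→18,g→10,u→14 15:e→15,9→10,g→10,u→19 16:e→20,9→10,g→10,u→16 17:e→17,9→20,g→10,u→10 18:e→20,9→10,g→10,u→19 19:e→10,9→10,g→10,u→19 20:e→20,9→10,g→10,u→10.
'g9': run [35, 15, 1] end={s21} — reject; 2/2 deletions ∈↓L.
'ug': run [35, 24, 3] end={s12,s21,s38} ∉↓L; 2/2 del acc.
'u99': |S_i|=[35, 24, 10, 1] end={s21} rej; 3/3 del acc.
'e9gg': |S_i|=[35, 30, 15, 5, 1] end={s21} ∉↓L; 4/4 single-dels accept.
'9ueu': |S_i|=[35, 22, 12, 6, 3] end={s21,s26,s35} rej; 4/4 del acc.
'eu9ue': run [35, 30, 19, 7, 2, 1] end={s21} rej; 5/5 single-dels accept.
6 words, ⪯-incomp.


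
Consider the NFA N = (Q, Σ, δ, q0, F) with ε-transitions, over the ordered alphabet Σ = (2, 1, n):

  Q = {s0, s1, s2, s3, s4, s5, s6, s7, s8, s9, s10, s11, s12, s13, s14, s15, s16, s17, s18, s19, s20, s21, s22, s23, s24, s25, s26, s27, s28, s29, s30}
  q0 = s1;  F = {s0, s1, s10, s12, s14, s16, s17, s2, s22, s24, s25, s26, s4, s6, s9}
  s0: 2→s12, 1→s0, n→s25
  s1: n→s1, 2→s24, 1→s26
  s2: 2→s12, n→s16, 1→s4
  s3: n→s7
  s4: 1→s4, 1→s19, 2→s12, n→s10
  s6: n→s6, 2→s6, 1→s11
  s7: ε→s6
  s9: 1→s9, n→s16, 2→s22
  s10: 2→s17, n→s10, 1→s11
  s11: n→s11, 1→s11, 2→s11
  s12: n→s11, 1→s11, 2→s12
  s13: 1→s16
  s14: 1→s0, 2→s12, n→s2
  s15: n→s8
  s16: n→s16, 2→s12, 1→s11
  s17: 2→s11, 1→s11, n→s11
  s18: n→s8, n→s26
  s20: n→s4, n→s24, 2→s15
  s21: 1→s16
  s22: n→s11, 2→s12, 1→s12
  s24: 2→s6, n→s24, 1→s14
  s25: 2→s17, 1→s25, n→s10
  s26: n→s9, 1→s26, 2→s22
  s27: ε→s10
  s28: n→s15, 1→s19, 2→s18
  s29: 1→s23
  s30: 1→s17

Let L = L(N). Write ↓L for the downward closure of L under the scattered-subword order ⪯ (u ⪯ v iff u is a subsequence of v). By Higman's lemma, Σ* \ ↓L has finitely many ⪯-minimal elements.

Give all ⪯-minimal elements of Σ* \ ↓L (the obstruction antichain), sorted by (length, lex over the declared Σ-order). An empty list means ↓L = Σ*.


|Q|=31, |F|=15, |δ|=65 (2 ε).
min D↑ (16 st, q0=0, F={7}): 0:2→1,1→2,n→0 1:2→3,1→4,n→1 2:2→5,1→2,n→6 3:2→3,1→7,n→3 4:2→8,1→9,n→10 5:2→8,1→8,n→7 6:2→5,1→6,n→11 7:2→7,1→7,n→7 8:2→8,1→7,n→7 9:2→8,1→9,n→12 10:2→8,1→13,n→11 11:2→8,1→7,n→11 12:2→14,1→12,n→15 13:2→8,1→13,n→15 14:2→7,1→7,n→7 15:2→14,1→7,n→15 (ε-aug+det+¬).
'221': |S_i|=[17, 14, 4, 1] end={s11} rej; 3/3 single-dels accept.
'12n': |S_i|=[17, 14, 4, 1] end={s11} — reject; 3/3 del acc.
'1211': run [17, 14, 4, 2, 1] end={s11} — reject; 4/4 deletions ∈↓L.
'1nn1': N↓-sim [17, 14, 11, 5, 1] end={s11} rej; 4/4 single-dels accept.
'211n22': run [17, 14, 11, 8, 4, 2, 1] end={s11} ∉↓L; 6/6 single-dels accept.
5 minimals (antichain).

Antichain: [221, 12n, 1211, 1nn1, 211n22].
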